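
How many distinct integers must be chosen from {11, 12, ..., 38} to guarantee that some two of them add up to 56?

A set avoiding the sum 56 can contain at most one of each pair {x, 56−x}, plus the 8 elements whose complement lies outside the range or equal to its own complement.
The integers 11, …, 28 (18 of them) are such a set: any two sum to at least 11+12 = 23 and at most 27+28 = 55 < 56.
By the pigeonhole principle, any 19th integer completes one of the 10 pairs, so 19 choices force a sum of 56.

19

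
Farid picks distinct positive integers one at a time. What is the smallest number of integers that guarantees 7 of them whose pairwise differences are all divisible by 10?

61

Integers whose pairwise differences are multiples of 10 are exactly those sharing a remainder mod 10. The 10 residue classes mod 10 are the pigeonholes.
With 60 integers one could put 6 in each residue class and have no class reach 7.
The 61st integer pushes some class to 7, so 10·6 + 1 = 61.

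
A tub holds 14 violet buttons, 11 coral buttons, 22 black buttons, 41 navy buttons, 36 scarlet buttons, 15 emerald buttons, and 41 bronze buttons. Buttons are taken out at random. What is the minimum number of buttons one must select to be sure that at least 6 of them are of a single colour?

36

By the pigeonhole principle, put each drawn button into a box by colour. The largest draw with every box below 6 takes min(count, 5) from each colour.
Σ min(cᵢ, 5) = 5 + 5 + 5 + 5 + 5 + 5 + 5 = 35.
Draw number 35 + 1 = 36 must push one box to 6.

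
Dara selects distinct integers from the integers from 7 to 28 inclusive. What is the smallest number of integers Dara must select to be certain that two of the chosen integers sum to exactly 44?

17

Two chosen integers sum to 44 exactly when both halves of some pair {x, 44−x} with 16 ≤ x ≤ 44−x ≤ 28 are chosen — 6 such pairs.
The remaining 10 elements (those with no distinct partner in range) can never complete a 44-sum, so the worst case takes all of them and one from each pair: 10 + 6 = 16.
The 17th integer has to be the second member of some pair, so 16 + 1 = 17.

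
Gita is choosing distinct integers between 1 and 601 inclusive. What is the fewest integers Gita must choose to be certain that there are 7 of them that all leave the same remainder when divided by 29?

By the pigeonhole principle, the 29 residue classes mod 29 are the pigeonholes.
With 174 integers one could put 6 in each residue class and have no class reach 7.
The 175th integer pushes some class to 7, so 29·6 + 1 = 175.

175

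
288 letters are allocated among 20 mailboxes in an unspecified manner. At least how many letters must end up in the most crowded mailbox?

15

By the pigeonhole principle, the 20 mailboxes are the holes and the 288 letters are the pigeons.
If every mailbox held at most 14 letters, the total would be at most 20 × 14 = 280, which is less than 288.
So some mailbox holds at least ⌈288/20⌉ = 15 letters.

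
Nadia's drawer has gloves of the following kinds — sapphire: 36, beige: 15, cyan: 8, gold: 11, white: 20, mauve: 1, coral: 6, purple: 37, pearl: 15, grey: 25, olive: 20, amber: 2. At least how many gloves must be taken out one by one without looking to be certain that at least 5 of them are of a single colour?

44

Pigeonhole: the 12 colours are the holes; the gloves drawn are the pigeons.
To avoid 5 of any one colour, the worst case takes at most 4 of each colour, or every glove of a colour that has fewer than 4.
That gives 4 + 4 + 4 + 4 + 4 + 1 + 4 + 4 + 4 + 4 + 4 + 2 = 43 gloves with no colour reaching 5.
The next glove forces some colour to 5, so 43 + 1 = 44.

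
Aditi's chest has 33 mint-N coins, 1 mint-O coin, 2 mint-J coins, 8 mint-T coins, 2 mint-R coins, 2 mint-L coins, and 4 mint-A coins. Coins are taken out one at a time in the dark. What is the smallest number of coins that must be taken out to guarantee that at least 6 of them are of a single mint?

22

By pigeonhole, put each drawn coin into a box by mint. The largest draw with every box below 6 takes min(count, 5) from each mint; mints with fewer than 5 contribute all they have.
Σ min(cᵢ, 5) = 5 + 1 + 2 + 5 + 2 + 2 + 4 = 21.
Draw number 21 + 1 = 22 must push one box to 6.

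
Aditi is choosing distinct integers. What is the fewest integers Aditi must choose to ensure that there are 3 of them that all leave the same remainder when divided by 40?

81

The 40 residue classes mod 40 are the pigeonholes.
With 80 integers one could put 2 in each residue class and have no class reach 3.
The 81st integer pushes some class to 3, so 40·2 + 1 = 81.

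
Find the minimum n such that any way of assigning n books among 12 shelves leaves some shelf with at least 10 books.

109

With 108 books one could put exactly 9 in each of the 12 shelves, and no shelf would reach 10.
One more book must land in a shelf that already has 9, giving it 10.
So 12 × 9 + 1 = 109 books are required.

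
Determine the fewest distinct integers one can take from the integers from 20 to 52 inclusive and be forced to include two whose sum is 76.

20

A set avoiding the sum 76 can contain at most one of each pair {x, 76−x}, plus the 5 elements whose complement lies outside the range or equal to its own complement.
The integers 20, …, 38 (19 of them) are such a set: any two sum to at least 20+21 = 41 and at most 37+38 = 75 < 76.
Any 20th integer completes one of the 14 pairs, so 20 choices force a sum of 76.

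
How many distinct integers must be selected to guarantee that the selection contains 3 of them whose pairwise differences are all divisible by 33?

67

Integers whose pairwise differences are multiples of 33 are exactly those sharing a remainder mod 33. The 33 residue classes mod 33 are the pigeonholes.
With 66 integers one could put 2 in each residue class and have no class reach 3.
The 67th integer pushes some class to 3, so 33·2 + 1 = 67.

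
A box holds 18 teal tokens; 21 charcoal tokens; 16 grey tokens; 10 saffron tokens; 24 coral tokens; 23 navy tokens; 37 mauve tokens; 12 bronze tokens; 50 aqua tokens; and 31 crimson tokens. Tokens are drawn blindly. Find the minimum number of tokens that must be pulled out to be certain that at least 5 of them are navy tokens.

224

In the worst case for collecting navy tokens, every non-navy token comes out first.
There are 18 + 21 + 16 + 10 + 24 + 37 + 12 + 50 + 31 = 219 non-navy tokens altogether.
After those, each further token must be navy, so 219 + 5 = 224 draws guarantee 5 navy tokens.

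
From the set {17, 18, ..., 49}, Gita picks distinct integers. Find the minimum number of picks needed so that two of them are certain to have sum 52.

25

A set avoiding the sum 52 can contain at most one of each pair {x, 52−x}, plus the 15 elements whose complement lies outside the range or equal to its own complement.
The integers 26, …, 49 (24 of them) are such a set: any two sum to at least 26+27 = 53 > 52.
Any 25th integer completes one of the 9 pairs, so 25 choices force a sum of 52.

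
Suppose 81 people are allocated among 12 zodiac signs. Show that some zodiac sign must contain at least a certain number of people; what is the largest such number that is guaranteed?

The 12 zodiac signs are the holes and the 81 people are the pigeons.
If every zodiac sign held at most 6 people, the total would be at most 12 × 6 = 72, which is less than 81.
So some zodiac sign holds at least ⌈81/12⌉ = 7 people.

7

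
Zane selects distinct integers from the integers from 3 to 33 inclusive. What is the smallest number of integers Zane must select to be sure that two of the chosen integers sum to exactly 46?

22

Group the elements by complementary pair {x, 46−x}: {13,33}, {14,32}, {15,31}, …, giving 10 two-element pairs, the single value 23 (it cannot pair with itself since the integers are distinct), and 10 integers whose partner 46−x falls outside [3,33].
By the pigeonhole principle, treating each of those 21 groups as a pigeonhole, one can pick one integer per group — 21 integers — with no two summing to 46.
The 22nd integer lands in an occupied pair, forcing a sum of 46.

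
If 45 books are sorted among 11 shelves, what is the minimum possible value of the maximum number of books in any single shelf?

5

The 11 shelves are the holes and the 45 books are the pigeons.
If every shelf held at most 4 books, the total would be at most 11 × 4 = 44, which is less than 45.
So some shelf holds at least ⌈45/11⌉ = 5 books.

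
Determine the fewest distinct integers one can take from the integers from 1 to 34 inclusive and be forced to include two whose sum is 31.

20

Group the elements by complementary pair {x, 31−x}: {1,30}, {2,29}, {3,28}, …, giving 15 two-element pairs and 4 integers whose partner 31−x falls outside [1,34].
Treating each of those 19 groups as a pigeonhole, one can pick one integer per group — 19 integers — with no two summing to 31.
The 20th integer lands in an occupied pair, forcing a sum of 31.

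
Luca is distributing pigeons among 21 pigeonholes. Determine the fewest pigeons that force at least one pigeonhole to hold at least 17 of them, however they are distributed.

337

With 336 pigeons one could put exactly 16 in each of the 21 pigeonholes, and no pigeonhole would reach 17.
By the pigeonhole principle, one more pigeon must land in a pigeonhole that already has 16, giving it 17.
So 21 × 16 + 1 = 337 pigeons are required.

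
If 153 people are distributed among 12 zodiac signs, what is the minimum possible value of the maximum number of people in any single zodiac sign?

The 12 zodiac signs are the holes and the 153 people are the pigeons.
If every zodiac sign held at most 12 people, the total would be at most 12 × 12 = 144, which is less than 153.
So some zodiac sign holds at least ⌈153/12⌉ = 13 people.

13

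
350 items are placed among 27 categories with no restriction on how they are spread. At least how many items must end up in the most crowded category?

The 27 categories are the holes and the 350 items are the pigeons.
If every category held at most 12 items, the total would be at most 27 × 12 = 324, which is less than 350.
So some category holds at least ⌈350/27⌉ = 13 items.

13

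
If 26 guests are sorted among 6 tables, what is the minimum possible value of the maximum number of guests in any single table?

The 6 tables are the holes and the 26 guests are the pigeons.
If every table held at most 4 guests, the total would be at most 6 × 4 = 24, which is less than 26.
So some table holds at least ⌈26/6⌉ = 5 guests.

5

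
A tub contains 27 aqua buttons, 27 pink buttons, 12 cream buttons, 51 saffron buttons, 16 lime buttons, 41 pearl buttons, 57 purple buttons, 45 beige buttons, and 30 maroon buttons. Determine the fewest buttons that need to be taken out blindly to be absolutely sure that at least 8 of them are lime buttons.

In the worst case for collecting lime buttons, every non-lime button comes out first.
There are 27 + 27 + 12 + 51 + 41 + 57 + 45 + 30 = 290 non-lime buttons altogether.
After those, each further button must be lime, so 290 + 8 = 298 draws guarantee 8 lime buttons.

298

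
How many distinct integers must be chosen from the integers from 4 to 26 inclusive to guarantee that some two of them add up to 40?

18

Group the elements by complementary pair {x, 40−x}: {14,26}, {15,25}, {16,24}, …, giving 6 two-element pairs, the single value 20 (it cannot pair with itself since the integers are distinct), and 10 integers whose partner 40−x falls outside [4,26].
By pigeonhole, treating each of those 17 groups as a pigeonhole, one can pick one integer per group — 17 integers — with no two summing to 40.
The 18th integer lands in an occupied pair, forcing a sum of 40.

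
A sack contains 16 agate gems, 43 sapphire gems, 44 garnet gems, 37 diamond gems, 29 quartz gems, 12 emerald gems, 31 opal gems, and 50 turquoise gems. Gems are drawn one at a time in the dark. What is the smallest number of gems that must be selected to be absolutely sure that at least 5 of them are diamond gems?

230

In the worst case for collecting diamond gems, every non-diamond gem comes out first.
There are 16 + 43 + 44 + 29 + 12 + 31 + 50 = 225 non-diamond gems altogether.
After those, each further gem must be diamond, so 225 + 5 = 230 draws guarantee 5 diamond gems.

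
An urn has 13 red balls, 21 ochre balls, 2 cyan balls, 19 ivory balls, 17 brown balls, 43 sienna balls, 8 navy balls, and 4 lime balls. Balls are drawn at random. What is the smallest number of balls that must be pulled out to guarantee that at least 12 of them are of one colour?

An adversary could hand out at most 11 balls per colour (cyan, navy, lime run out sooner): 11 + 11 + 2 + 11 + 11 + 11 + 8 + 4 = 69 balls and still no colour has 12.
Pigeonhole: one more ball lands in a colour already at 11, so 70 draws are enough and 69 are not.

70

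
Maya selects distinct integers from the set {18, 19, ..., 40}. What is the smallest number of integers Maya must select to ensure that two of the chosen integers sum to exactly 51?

Two chosen integers sum to 51 exactly when both halves of some pair {x, 51−x} with 18 ≤ x ≤ 51−x ≤ 33 are chosen — 8 such pairs.
The remaining 7 elements (those with no distinct partner in range) can never complete a 51-sum, so the worst case takes all of them and one from each pair: 7 + 8 = 15.
Pigeonhole: the 16th integer has to be the second member of some pair, so 15 + 1 = 16.

16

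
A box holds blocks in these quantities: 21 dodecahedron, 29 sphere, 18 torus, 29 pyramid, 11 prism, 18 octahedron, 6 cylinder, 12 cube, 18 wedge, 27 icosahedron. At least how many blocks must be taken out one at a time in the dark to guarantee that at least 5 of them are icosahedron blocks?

167

In the worst case for collecting icosahedron blocks, every non-icosahedron block comes out first.
There are 21 + 29 + 18 + 29 + 11 + 18 + 6 + 12 + 18 = 162 non-icosahedron blocks altogether.
After those, each further block must be icosahedron, so 162 + 5 = 167 draws guarantee 5 icosahedron blocks.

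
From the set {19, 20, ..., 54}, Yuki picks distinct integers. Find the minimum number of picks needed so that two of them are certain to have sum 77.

Two chosen integers sum to 77 exactly when both halves of some pair {x, 77−x} with 23 ≤ x ≤ 77−x ≤ 54 are chosen — 16 such pairs.
The remaining 4 elements (those with no distinct partner in range) can never complete a 77-sum, so the worst case takes all of them and one from each pair: 4 + 16 = 20.
Pigeonhole: the 21st integer has to be the second member of some pair, so 20 + 1 = 21.

21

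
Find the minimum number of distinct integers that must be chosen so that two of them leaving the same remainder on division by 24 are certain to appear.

25

The 24 residue classes mod 24 are the pigeonholes.
With 24 integers one could put 1 in each residue class and have no class reach 2.
The 25th integer pushes some class to 2, so 24·1 + 1 = 25.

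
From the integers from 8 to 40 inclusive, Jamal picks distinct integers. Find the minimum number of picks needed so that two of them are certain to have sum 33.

Two chosen integers sum to 33 exactly when both halves of some pair {x, 33−x} with 8 ≤ x ≤ 33−x ≤ 25 are chosen — 9 such pairs.
The remaining 15 elements (those with no distinct partner in range) can never complete a 33-sum, so the worst case takes all of them and one from each pair: 15 + 9 = 24.
By the pigeonhole principle, the 25th integer has to be the second member of some pair, so 24 + 1 = 25.

25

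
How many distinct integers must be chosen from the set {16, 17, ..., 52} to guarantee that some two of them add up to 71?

A set avoiding the sum 71 can contain at most one of each pair {x, 71−x}, plus the 3 elements whose complement lies outside the range.
The integers 16, …, 35 (20 of them) are such a set: any two sum to at least 16+17 = 33 and at most 34+35 = 69 < 71.
Any 21st integer completes one of the 17 pairs, so 21 choices force a sum of 71.

21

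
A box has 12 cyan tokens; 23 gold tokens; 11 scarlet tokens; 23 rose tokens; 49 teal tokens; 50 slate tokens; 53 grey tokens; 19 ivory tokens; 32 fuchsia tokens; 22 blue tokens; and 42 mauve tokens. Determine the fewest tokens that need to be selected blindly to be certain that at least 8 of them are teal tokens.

295

In the worst case for collecting teal tokens, every non-teal token comes out first.
There are 12 + 23 + 11 + 23 + 50 + 53 + 19 + 32 + 22 + 42 = 287 non-teal tokens altogether.
After those, each further token must be teal, so 287 + 8 = 295 draws guarantee 8 teal tokens.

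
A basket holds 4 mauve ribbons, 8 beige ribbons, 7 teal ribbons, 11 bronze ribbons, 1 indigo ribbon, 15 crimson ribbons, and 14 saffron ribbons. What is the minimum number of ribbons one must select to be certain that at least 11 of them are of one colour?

51

An adversary could hand out at most 10 ribbons per colour (4 colours run out sooner): 4 + 8 + 7 + 10 + 1 + 10 + 10 = 50 ribbons and still no colour has 11.
By pigeonhole, one more ribbon lands in a colour already at 10, so 51 draws are enough and 50 are not.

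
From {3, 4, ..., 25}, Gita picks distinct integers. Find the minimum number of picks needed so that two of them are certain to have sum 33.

15

Group the elements by complementary pair {x, 33−x}: {8,25}, {9,24}, {10,23}, …, giving 9 two-element pairs and 5 integers whose partner 33−x falls outside [3,25].
Pigeonhole: treating each of those 14 groups as a pigeonhole, one can pick one integer per group — 14 integers — with no two summing to 33.
The 15th integer lands in an occupied pair, forcing a sum of 33.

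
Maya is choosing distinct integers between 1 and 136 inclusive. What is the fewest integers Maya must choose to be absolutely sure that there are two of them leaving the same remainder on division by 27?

The 27 residue classes mod 27 are the pigeonholes.
With 27 integers one could put 1 in each residue class and have no class reach 2.
The 28th integer pushes some class to 2, so 27·1 + 1 = 28.

28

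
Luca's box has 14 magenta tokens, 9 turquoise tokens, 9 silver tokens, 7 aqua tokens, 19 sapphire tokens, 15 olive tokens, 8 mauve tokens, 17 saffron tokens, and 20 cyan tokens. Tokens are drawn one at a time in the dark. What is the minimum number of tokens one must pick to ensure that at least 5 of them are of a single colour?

37

An adversary could hand out at most 4 tokens per colour: 4 + 4 + 4 + 4 + 4 + 4 + 4 + 4 + 4 = 36 tokens and still no colour has 5.
One more token lands in a colour already at 4, so 37 draws are enough and 36 are not.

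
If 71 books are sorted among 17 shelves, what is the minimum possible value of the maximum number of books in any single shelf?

5

The 17 shelves are the holes and the 71 books are the pigeons.
If every shelf held at most 4 books, the total would be at most 17 × 4 = 68, which is less than 71.
So some shelf holds at least ⌈71/17⌉ = 5 books.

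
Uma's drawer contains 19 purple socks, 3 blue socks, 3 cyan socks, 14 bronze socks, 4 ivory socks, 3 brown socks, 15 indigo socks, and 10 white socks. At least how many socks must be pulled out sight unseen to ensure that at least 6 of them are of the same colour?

34

Put each drawn sock into a box by colour. The largest draw with every box below 6 takes min(count, 5) from each colour; colours with fewer than 5 contribute all they have.
Σ min(cᵢ, 5) = 5 + 3 + 3 + 5 + 4 + 3 + 5 + 5 = 33.
Draw number 33 + 1 = 34 must push one box to 6.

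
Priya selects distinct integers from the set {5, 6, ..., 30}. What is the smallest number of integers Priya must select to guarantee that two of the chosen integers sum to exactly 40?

17

Group the elements by complementary pair {x, 40−x}: {10,30}, {11,29}, {12,28}, …, giving 10 two-element pairs; the single value 20 (it cannot pair with itself since the integers are distinct); and 5 integers whose partner 40−x falls outside [5,30].
By pigeonhole, treating each of those 16 groups as a pigeonhole, one can pick one integer per group — 16 integers — with no two summing to 40.
The 17th integer lands in an occupied pair, forcing a sum of 40.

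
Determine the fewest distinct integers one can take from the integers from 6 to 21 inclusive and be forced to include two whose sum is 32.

Group the elements by complementary pair {x, 32−x}: {11,21}, {12,20}, {13,19}, …, giving 5 two-element pairs, the single value 16 (it cannot pair with itself since the integers are distinct), and 5 integers whose partner 32−x falls outside [6,21].
By the pigeonhole principle, treating each of those 11 groups as a pigeonhole, one can pick one integer per group — 11 integers — with no two summing to 32.
The 12th integer lands in an occupied pair, forcing a sum of 32.

12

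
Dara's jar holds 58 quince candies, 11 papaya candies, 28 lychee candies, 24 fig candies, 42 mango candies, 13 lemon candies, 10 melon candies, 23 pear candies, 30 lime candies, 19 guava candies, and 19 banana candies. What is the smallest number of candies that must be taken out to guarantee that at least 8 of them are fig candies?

261

In the worst case for collecting fig candies, every non-fig candy comes out first.
There are 58 + 11 + 28 + 42 + 13 + 10 + 23 + 30 + 19 + 19 = 253 non-fig candies altogether.
After those, each further candy must be fig, so 253 + 8 = 261 draws guarantee 8 fig candies.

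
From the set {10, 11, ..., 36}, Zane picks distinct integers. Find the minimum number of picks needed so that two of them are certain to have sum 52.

Group the elements by complementary pair {x, 52−x}: {16,36}, {17,35}, {18,34}, …, giving 10 two-element pairs; the single value 26 (it cannot pair with itself since the integers are distinct); and 6 integers whose partner 52−x falls outside [10,36].
Pigeonhole: treating each of those 17 groups as a pigeonhole, one can pick one integer per group — 17 integers — with no two summing to 52.
The 18th integer lands in an occupied pair, forcing a sum of 52.

18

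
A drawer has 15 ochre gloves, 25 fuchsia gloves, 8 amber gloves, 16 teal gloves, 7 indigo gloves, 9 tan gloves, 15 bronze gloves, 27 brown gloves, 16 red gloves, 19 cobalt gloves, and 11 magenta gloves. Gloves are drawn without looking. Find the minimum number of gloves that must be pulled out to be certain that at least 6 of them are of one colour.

56

By pigeonhole, put each drawn glove into a box by colour. The largest draw with every box below 6 takes min(count, 5) from each colour.
Σ min(cᵢ, 5) = 5 + 5 + 5 + 5 + 5 + 5 + 5 + 5 + 5 + 5 + 5 = 55.
Draw number 55 + 1 = 56 must push one box to 6.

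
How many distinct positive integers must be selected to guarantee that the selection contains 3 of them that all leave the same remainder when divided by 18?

37

The 18 residue classes mod 18 are the pigeonholes.
With 36 integers one could put 2 in each residue class and have no class reach 3.
The 37th integer pushes some class to 3, so 18·2 + 1 = 37.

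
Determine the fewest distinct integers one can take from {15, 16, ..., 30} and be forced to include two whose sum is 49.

11

Two chosen integers sum to 49 exactly when both halves of some pair {x, 49−x} with 19 ≤ x ≤ 49−x ≤ 30 are chosen — 6 such pairs.
The remaining 4 elements (those with no distinct partner in range) can never complete a 49-sum, so the worst case takes all of them and one from each pair: 4 + 6 = 10.
By pigeonhole, the 11th integer has to be the second member of some pair, so 10 + 1 = 11.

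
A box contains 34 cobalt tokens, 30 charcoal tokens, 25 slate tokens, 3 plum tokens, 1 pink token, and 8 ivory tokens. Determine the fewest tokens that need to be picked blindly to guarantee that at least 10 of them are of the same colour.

40

Put each drawn token into a box by colour. The largest draw with every box below 10 takes min(count, 9) from each colour; colours with fewer than 9 contribute all they have.
Σ min(cᵢ, 9) = 9 + 9 + 9 + 3 + 1 + 8 = 39.
Draw number 39 + 1 = 40 must push one box to 10.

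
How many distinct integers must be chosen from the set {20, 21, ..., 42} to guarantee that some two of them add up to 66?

15

Group the elements by complementary pair {x, 66−x}: {24,42}, {25,41}, {26,40}, …, giving 9 two-element pairs; the single value 33 (it cannot pair with itself since the integers are distinct); and 4 integers whose partner 66−x falls outside [20,42].
Treating each of those 14 groups as a pigeonhole, one can pick one integer per group — 14 integers — with no two summing to 66.
The 15th integer lands in an occupied pair, forcing a sum of 66.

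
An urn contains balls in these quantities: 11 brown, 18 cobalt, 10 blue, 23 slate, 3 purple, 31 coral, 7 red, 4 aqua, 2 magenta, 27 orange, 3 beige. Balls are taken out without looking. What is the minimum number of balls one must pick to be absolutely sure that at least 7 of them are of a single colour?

55

Put each drawn ball into a box by colour. The largest draw with every box below 7 takes min(count, 6) from each colour; colours with fewer than 6 contribute all they have.
Σ min(cᵢ, 6) = 6 + 6 + 6 + 6 + 3 + 6 + 6 + 4 + 2 + 6 + 3 = 54.
Draw number 54 + 1 = 55 must push one box to 7.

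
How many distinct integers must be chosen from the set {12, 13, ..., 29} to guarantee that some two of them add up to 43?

11

A set avoiding the sum 43 can contain at most one of each pair {x, 43−x}, plus the 2 elements whose complement lies outside the range.
The integers 12, …, 21 (10 of them) are such a set: any two sum to at least 12+13 = 25 and at most 20+21 = 41 < 43.
By pigeonhole, any 11th integer completes one of the 8 pairs, so 11 choices force a sum of 43.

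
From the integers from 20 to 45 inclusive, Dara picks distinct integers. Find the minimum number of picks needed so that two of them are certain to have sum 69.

Two chosen integers sum to 69 exactly when both halves of some pair {x, 69−x} with 24 ≤ x ≤ 69−x ≤ 45 are chosen — 11 such pairs.
The remaining 4 elements (those with no distinct partner in range) can never complete a 69-sum, so the worst case takes all of them and one from each pair: 4 + 11 = 15.
The 16th integer has to be the second member of some pair, so 15 + 1 = 16.

16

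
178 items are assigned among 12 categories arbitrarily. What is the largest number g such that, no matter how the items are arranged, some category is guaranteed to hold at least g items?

By pigeonhole, the 12 categories are the holes and the 178 items are the pigeons.
If every category held at most 14 items, the total would be at most 12 × 14 = 168, which is less than 178.
So some category holds at least ⌈178/12⌉ = 15 items.

15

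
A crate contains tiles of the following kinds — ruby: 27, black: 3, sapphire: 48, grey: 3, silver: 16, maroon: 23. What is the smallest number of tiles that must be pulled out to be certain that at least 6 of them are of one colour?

An adversary could hand out at most 5 tiles per colour (black, grey run out sooner): 5 + 3 + 5 + 3 + 5 + 5 = 26 tiles and still no colour has 6.
By pigeonhole, one more tile lands in a colour already at 5, so 27 draws are enough and 26 are not.

27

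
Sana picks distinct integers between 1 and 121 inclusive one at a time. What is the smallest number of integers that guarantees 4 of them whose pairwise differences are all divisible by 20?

Integers whose pairwise differences are multiples of 20 are exactly those sharing a remainder mod 20. The 20 residue classes mod 20 are the pigeonholes.
With 60 integers one could put 3 in each residue class and have no class reach 4.
The 61st integer pushes some class to 4, so 20·3 + 1 = 61.

61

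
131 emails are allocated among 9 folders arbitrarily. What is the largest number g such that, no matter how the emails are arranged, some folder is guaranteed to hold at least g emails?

15

By the pigeonhole principle, the 9 folders are the holes and the 131 emails are the pigeons.
If every folder held at most 14 emails, the total would be at most 9 × 14 = 126, which is less than 131.
So some folder holds at least ⌈131/9⌉ = 15 emails.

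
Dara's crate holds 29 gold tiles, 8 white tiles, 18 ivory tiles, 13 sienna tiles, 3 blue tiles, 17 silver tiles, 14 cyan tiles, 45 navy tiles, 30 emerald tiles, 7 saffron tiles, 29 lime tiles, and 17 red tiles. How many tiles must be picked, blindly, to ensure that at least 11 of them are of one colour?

109

Pigeonhole: put each drawn tile into a box by colour. The largest draw with every box below 11 takes min(count, 10) from each colour; colours with fewer than 10 contribute all they have.
Σ min(cᵢ, 10) = 10 + 8 + 10 + 10 + 3 + 10 + 10 + 10 + 10 + 7 + 10 + 10 = 108.
Draw number 108 + 1 = 109 must push one box to 11.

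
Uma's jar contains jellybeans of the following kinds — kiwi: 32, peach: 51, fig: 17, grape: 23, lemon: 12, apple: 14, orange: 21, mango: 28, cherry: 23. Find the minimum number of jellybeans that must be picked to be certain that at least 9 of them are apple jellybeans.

216

In the worst case for collecting apple jellybeans, every non-apple jellybean comes out first.
There are 32 + 51 + 17 + 23 + 12 + 21 + 28 + 23 = 207 non-apple jellybeans altogether.
After those, each further jellybean must be apple, so 207 + 9 = 216 draws guarantee 9 apple jellybeans.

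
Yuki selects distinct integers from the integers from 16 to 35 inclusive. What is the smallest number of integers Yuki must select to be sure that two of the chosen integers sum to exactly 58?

Group the elements by complementary pair {x, 58−x}: {23,35}, {24,34}, {25,33}, …, giving 6 two-element pairs, the single value 29 (it cannot pair with itself since the integers are distinct), and 7 integers whose partner 58−x falls outside [16,35].
Treating each of those 14 groups as a pigeonhole, one can pick one integer per group — 14 integers — with no two summing to 58.
The 15th integer lands in an occupied pair, forcing a sum of 58.

15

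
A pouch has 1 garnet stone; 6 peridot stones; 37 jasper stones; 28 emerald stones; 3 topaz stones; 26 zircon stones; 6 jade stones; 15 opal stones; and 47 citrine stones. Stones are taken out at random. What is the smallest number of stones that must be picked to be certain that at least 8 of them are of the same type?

52

Put each drawn stone into a box by type. The largest draw with every box below 8 takes min(count, 7) from each type; types with fewer than 7 contribute all they have.
Σ min(cᵢ, 7) = 1 + 6 + 7 + 7 + 3 + 7 + 6 + 7 + 7 = 51.
Draw number 51 + 1 = 52 must push one box to 8.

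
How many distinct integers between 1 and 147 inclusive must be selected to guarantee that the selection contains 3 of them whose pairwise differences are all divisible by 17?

35

Integers whose pairwise differences are multiples of 17 are exactly those sharing a remainder mod 17. The 17 residue classes mod 17 are the pigeonholes.
With 34 integers one could put 2 in each residue class and have no class reach 3.
The 35th integer pushes some class to 3, so 17·2 + 1 = 35.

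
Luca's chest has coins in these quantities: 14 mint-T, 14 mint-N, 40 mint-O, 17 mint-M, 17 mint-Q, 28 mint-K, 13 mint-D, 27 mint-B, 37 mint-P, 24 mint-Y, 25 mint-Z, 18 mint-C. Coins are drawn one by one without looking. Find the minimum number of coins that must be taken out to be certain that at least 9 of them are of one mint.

97

The 12 mints are the holes; the coins drawn are the pigeons.
To avoid 9 of any one mint, the worst case takes at most 8 of each mint.
That gives 8 + 8 + 8 + 8 + 8 + 8 + 8 + 8 + 8 + 8 + 8 + 8 = 96 coins with no mint reaching 9.
The next coin forces some mint to 9, so 96 + 1 = 97.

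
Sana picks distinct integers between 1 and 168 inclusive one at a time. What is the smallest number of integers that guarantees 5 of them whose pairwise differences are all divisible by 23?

Integers whose pairwise differences are multiples of 23 are exactly those sharing a remainder mod 23. The 23 residue classes mod 23 are the pigeonholes.
With 92 integers one could put 4 in each residue class and have no class reach 5.
The 93rd integer pushes some class to 5, so 23·4 + 1 = 93.

93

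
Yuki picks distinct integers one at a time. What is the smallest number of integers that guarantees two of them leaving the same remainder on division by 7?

8

The 7 residue classes mod 7 are the pigeonholes.
With 7 integers one could put 1 in each residue class and have no class reach 2.
The 8th integer pushes some class to 2, so 7·1 + 1 = 8.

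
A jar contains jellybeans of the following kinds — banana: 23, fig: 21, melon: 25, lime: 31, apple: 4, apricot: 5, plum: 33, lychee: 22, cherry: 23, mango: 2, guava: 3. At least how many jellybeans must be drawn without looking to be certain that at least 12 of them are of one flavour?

92

An adversary could hand out at most 11 jellybeans per flavour (4 flavours run out sooner): 11 + 11 + 11 + 11 + 4 + 5 + 11 + 11 + 11 + 2 + 3 = 91 jellybeans and still no flavour has 12.
By pigeonhole, one more jellybean lands in a flavour already at 11, so 92 draws are enough and 91 are not.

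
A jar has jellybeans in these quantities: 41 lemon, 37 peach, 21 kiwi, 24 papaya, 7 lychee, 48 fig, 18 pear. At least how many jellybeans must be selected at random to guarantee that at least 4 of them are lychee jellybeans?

193

In the worst case for collecting lychee jellybeans, every non-lychee jellybean comes out first.
There are 41 + 37 + 21 + 24 + 48 + 18 = 189 non-lychee jellybeans altogether.
After those, each further jellybean must be lychee, so 189 + 4 = 193 draws guarantee 4 lychee jellybeans.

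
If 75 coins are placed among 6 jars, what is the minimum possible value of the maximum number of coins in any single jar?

By the pigeonhole principle, the 6 jars are the holes and the 75 coins are the pigeons.
If every jar held at most 12 coins, the total would be at most 6 × 12 = 72, which is less than 75.
So some jar holds at least ⌈75/6⌉ = 13 coins.

13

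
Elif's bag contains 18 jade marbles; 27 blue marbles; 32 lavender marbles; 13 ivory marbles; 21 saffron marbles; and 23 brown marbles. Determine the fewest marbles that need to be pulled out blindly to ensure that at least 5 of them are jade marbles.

In the worst case for collecting jade marbles, every non-jade marble comes out first.
There are 27 + 32 + 13 + 21 + 23 = 116 non-jade marbles altogether.
After those, each further marble must be jade, so 116 + 5 = 121 draws guarantee 5 jade marbles.

121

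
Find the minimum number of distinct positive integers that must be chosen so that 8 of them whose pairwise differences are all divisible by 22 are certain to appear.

155

Integers whose pairwise differences are multiples of 22 are exactly those sharing a remainder mod 22. By pigeonhole, the 22 residue classes mod 22 are the pigeonholes.
With 154 integers one could put 7 in each residue class and have no class reach 8.
The 155th integer pushes some class to 8, so 22·7 + 1 = 155.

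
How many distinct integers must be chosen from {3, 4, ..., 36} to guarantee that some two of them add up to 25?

25

Two chosen integers sum to 25 exactly when both halves of some pair {x, 25−x} with 3 ≤ x ≤ 25−x ≤ 22 are chosen — 10 such pairs.
The remaining 14 elements (those with no distinct partner in range) can never complete a 25-sum, so the worst case takes all of them and one from each pair: 14 + 10 = 24.
By the pigeonhole principle, the 25th integer has to be the second member of some pair, so 24 + 1 = 25.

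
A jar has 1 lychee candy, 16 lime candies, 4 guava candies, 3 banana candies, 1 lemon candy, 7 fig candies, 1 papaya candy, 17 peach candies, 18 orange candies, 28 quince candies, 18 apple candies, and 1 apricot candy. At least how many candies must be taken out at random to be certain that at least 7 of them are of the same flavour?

An adversary could hand out at most 6 candies per flavour (6 flavours run out sooner): 1 + 6 + 4 + 3 + 1 + 6 + 1 + 6 + 6 + 6 + 6 + 1 = 47 candies and still no flavour has 7.
By pigeonhole, one more candy lands in a flavour already at 6, so 48 draws are enough and 47 are not.

48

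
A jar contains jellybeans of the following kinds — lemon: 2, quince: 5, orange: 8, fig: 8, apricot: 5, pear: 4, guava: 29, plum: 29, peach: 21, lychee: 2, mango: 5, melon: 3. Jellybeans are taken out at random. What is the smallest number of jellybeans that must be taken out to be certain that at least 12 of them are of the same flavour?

Put each drawn jellybean into a box by flavour. The largest draw with every box below 12 takes min(count, 11) from each flavour; flavours with fewer than 11 contribute all they have.
Σ min(cᵢ, 11) = 2 + 5 + 8 + 8 + 5 + 4 + 11 + 11 + 11 + 2 + 5 + 3 = 75.
Draw number 75 + 1 = 76 must push one box to 12.

76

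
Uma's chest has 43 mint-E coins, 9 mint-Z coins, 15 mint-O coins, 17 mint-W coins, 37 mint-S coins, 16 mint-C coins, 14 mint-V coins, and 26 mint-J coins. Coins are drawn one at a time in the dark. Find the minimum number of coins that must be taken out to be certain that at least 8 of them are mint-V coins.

In the worst case for collecting mint-V coins, every non-mint-V coin comes out first.
There are 43 + 9 + 15 + 17 + 37 + 16 + 26 = 163 non-mint-V coins altogether.
After those, each further coin must be mint-V, so 163 + 8 = 171 draws guarantee 8 mint-V coins.

171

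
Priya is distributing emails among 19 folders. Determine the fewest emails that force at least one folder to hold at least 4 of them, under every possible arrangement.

With 57 emails one could put exactly 3 in each of the 19 folders, and no folder would reach 4.
One more email must land in a folder that already has 3, giving it 4.
So 19 × 3 + 1 = 58 emails are required.

58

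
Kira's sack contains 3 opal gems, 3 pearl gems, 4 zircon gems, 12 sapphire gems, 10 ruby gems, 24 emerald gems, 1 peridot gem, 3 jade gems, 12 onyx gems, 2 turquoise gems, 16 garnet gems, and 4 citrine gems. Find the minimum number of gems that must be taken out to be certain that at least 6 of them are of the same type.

46

By pigeonhole, put each drawn gem into a box by type. The largest draw with every box below 6 takes min(count, 5) from each type; types with fewer than 5 contribute all they have.
Σ min(cᵢ, 5) = 3 + 3 + 4 + 5 + 5 + 5 + 1 + 3 + 5 + 2 + 5 + 4 = 45.
Draw number 45 + 1 = 46 must push one box to 6.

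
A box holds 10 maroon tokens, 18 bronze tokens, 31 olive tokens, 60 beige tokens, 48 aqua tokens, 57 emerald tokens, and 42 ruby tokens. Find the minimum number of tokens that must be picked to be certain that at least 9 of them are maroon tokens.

In the worst case for collecting maroon tokens, every non-maroon token comes out first.
There are 18 + 31 + 60 + 48 + 57 + 42 = 256 non-maroon tokens altogether.
After those, each further token must be maroon, so 256 + 9 = 265 draws guarantee 9 maroon tokens.

265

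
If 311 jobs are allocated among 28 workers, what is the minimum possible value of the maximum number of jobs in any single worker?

The 28 workers are the holes and the 311 jobs are the pigeons.
If every worker held at most 11 jobs, the total would be at most 28 × 11 = 308, which is less than 311.
So some worker holds at least ⌈311/28⌉ = 12 jobs.

12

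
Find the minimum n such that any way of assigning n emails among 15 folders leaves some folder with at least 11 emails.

With 150 emails one could put exactly 10 in each of the 15 folders, and no folder would reach 11.
By the pigeonhole principle, one more email must land in a folder that already has 10, giving it 11.
So 15 × 10 + 1 = 151 emails are required.

151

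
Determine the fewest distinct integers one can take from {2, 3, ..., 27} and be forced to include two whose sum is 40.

20

A set avoiding the sum 40 can contain at most one of each pair {x, 40−x}, plus the 12 elements whose complement lies outside the range or equal to its own complement.
The integers 2, …, 20 (19 of them) are such a set: any two sum to at least 2+3 = 5 and at most 19+20 = 39 < 40.
By the pigeonhole principle, any 20th integer completes one of the 7 pairs, so 20 choices force a sum of 40.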